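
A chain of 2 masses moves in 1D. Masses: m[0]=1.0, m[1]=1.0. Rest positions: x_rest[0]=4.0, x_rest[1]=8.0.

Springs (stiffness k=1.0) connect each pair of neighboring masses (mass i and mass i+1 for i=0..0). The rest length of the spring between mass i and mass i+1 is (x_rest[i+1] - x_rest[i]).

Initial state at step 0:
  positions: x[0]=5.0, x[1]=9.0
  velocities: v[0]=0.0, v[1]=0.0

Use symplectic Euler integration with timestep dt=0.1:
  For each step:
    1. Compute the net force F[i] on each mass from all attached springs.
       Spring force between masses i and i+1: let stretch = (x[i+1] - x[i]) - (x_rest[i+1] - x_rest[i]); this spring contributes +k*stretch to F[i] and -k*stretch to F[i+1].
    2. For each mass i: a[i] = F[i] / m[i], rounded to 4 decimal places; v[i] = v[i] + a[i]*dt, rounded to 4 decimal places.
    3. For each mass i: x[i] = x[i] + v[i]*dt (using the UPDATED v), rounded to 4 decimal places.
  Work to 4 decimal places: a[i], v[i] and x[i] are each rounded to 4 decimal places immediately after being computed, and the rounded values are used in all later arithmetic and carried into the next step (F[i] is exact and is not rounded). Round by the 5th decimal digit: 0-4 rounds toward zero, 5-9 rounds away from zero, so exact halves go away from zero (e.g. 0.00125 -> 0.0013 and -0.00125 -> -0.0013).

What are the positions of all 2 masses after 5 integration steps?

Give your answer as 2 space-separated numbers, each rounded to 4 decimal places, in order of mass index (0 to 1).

Step 0: x=[5.0000 9.0000] v=[0.0000 0.0000]
Step 1: x=[5.0000 9.0000] v=[0.0000 0.0000]
Step 2: x=[5.0000 9.0000] v=[0.0000 0.0000]
Step 3: x=[5.0000 9.0000] v=[0.0000 0.0000]
Step 4: x=[5.0000 9.0000] v=[0.0000 0.0000]
Step 5: x=[5.0000 9.0000] v=[0.0000 0.0000]

Answer: 5.0000 9.0000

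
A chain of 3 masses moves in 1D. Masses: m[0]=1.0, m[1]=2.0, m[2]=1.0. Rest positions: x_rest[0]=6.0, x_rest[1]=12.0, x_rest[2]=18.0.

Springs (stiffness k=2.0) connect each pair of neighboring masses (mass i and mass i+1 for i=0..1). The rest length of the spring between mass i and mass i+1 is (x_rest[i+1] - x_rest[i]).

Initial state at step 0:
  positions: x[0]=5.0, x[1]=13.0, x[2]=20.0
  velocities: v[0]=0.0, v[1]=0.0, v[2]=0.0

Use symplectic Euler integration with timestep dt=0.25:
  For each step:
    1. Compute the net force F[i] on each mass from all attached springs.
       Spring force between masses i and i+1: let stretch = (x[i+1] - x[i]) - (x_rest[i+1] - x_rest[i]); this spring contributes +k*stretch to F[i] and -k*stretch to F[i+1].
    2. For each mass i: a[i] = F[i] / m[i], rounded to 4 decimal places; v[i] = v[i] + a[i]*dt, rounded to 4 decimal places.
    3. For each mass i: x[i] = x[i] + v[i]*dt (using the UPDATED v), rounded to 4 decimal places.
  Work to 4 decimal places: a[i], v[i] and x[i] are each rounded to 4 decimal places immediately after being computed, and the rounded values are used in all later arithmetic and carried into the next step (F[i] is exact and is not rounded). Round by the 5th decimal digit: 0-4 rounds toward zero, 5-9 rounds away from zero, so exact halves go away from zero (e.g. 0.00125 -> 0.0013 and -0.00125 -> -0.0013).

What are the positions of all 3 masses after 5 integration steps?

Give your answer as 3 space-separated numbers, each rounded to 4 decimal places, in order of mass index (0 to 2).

Step 0: x=[5.0000 13.0000 20.0000] v=[0.0000 0.0000 0.0000]
Step 1: x=[5.2500 12.9375 19.8750] v=[1.0000 -0.2500 -0.5000]
Step 2: x=[5.7110 12.8281 19.6328] v=[1.8438 -0.4375 -0.9688]
Step 3: x=[6.3116 12.6992 19.2900] v=[2.4024 -0.5156 -1.3712]
Step 4: x=[6.9607 12.5830 18.8734] v=[2.5962 -0.4648 -1.6666]
Step 5: x=[7.5626 12.5086 18.4205] v=[2.4074 -0.2978 -1.8118]

Answer: 7.5626 12.5086 18.4205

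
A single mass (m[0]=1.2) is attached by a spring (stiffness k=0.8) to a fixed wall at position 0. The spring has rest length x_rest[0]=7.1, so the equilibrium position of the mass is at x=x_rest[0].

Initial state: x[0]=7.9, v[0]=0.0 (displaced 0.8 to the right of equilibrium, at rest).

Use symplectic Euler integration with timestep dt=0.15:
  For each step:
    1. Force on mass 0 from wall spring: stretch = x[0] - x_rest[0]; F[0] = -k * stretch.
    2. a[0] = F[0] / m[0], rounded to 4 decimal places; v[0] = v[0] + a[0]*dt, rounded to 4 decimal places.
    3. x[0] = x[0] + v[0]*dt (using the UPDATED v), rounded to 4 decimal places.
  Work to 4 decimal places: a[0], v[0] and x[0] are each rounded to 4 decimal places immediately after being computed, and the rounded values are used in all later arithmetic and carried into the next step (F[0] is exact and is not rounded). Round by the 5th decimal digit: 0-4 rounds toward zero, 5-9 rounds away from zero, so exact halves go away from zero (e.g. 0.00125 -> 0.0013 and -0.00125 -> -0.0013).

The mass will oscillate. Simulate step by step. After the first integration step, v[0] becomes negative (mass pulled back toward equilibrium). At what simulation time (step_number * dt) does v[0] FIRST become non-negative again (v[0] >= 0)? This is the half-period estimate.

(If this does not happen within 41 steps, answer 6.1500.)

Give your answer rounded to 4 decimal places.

Answer: 3.9000

Derivation:
Step 0: x=[7.9000] v=[0.0000]
Step 1: x=[7.8880] v=[-0.0800]
Step 2: x=[7.8642] v=[-0.1588]
Step 3: x=[7.8289] v=[-0.2352]
Step 4: x=[7.7827] v=[-0.3081]
Step 5: x=[7.7262] v=[-0.3764]
Step 6: x=[7.6604] v=[-0.4390]
Step 7: x=[7.5862] v=[-0.4950]
Step 8: x=[7.5047] v=[-0.5436]
Step 9: x=[7.4171] v=[-0.5841]
Step 10: x=[7.3247] v=[-0.6158]
Step 11: x=[7.2290] v=[-0.6383]
Step 12: x=[7.1313] v=[-0.6512]
Step 13: x=[7.0332] v=[-0.6543]
Step 14: x=[6.9361] v=[-0.6476]
Step 15: x=[6.8414] v=[-0.6312]
Step 16: x=[6.7506] v=[-0.6053]
Step 17: x=[6.6650] v=[-0.5704]
Step 18: x=[6.5860] v=[-0.5269]
Step 19: x=[6.5147] v=[-0.4755]
Step 20: x=[6.4522] v=[-0.4170]
Step 21: x=[6.3994] v=[-0.3522]
Step 22: x=[6.3571] v=[-0.2821]
Step 23: x=[6.3259] v=[-0.2078]
Step 24: x=[6.3063] v=[-0.1304]
Step 25: x=[6.2987] v=[-0.0510]
Step 26: x=[6.3031] v=[0.0291]
First v>=0 after going negative at step 26, time=3.9000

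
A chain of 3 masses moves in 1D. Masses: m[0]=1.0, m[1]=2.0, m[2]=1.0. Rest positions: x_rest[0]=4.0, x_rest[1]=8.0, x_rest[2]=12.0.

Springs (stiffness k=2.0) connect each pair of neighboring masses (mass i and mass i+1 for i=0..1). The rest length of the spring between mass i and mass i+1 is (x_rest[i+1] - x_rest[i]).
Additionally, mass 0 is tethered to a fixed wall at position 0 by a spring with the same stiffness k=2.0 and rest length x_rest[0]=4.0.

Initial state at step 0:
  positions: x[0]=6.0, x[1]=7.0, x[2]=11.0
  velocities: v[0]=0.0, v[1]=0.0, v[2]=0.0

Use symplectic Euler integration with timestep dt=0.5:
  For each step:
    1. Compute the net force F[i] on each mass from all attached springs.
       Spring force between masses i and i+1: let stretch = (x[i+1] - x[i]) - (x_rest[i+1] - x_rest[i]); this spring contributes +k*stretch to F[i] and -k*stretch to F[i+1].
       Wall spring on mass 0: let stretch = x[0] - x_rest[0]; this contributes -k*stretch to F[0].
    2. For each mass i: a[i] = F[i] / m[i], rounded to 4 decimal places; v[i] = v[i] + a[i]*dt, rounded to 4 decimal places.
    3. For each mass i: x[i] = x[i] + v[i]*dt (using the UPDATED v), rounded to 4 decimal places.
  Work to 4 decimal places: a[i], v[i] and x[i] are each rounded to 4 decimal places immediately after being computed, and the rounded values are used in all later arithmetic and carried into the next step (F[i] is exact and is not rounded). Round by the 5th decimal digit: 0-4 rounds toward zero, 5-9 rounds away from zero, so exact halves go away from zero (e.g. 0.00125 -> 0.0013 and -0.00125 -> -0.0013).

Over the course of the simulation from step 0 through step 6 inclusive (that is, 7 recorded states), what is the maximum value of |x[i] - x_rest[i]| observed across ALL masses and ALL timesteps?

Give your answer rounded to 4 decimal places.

Step 0: x=[6.0000 7.0000 11.0000] v=[0.0000 0.0000 0.0000]
Step 1: x=[3.5000 7.7500 11.0000] v=[-5.0000 1.5000 0.0000]
Step 2: x=[1.3750 8.2500 11.3750] v=[-4.2500 1.0000 0.7500]
Step 3: x=[2.0000 7.8125 12.1875] v=[1.2500 -0.8750 1.6250]
Step 4: x=[4.5313 7.0156 12.8125] v=[5.0625 -1.5938 1.2500]
Step 5: x=[6.0391 7.0469 12.5391] v=[3.0155 0.0625 -0.5469]
Step 6: x=[5.0312 8.1993 11.5196] v=[-2.0158 2.3047 -2.0391]
Max displacement = 2.6250

Answer: 2.6250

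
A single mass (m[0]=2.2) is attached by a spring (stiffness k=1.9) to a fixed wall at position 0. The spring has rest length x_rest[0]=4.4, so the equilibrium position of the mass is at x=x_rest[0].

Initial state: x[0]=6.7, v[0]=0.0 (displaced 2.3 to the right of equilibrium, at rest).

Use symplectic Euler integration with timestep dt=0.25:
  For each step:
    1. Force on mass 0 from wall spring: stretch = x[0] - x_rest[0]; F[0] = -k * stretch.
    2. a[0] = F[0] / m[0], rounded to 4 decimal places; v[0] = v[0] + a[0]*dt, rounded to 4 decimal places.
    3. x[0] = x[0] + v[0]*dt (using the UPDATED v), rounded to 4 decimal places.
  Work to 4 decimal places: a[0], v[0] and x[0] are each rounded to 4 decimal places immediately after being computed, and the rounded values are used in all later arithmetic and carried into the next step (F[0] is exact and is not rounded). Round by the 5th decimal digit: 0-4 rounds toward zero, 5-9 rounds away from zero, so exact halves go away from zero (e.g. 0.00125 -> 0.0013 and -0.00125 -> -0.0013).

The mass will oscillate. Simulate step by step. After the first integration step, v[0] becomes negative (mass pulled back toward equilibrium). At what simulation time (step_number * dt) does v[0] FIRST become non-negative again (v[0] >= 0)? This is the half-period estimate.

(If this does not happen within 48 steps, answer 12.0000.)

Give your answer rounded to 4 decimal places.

Step 0: x=[6.7000] v=[0.0000]
Step 1: x=[6.5759] v=[-0.4966]
Step 2: x=[6.3343] v=[-0.9664]
Step 3: x=[5.9883] v=[-1.3840]
Step 4: x=[5.5566] v=[-1.7269]
Step 5: x=[5.0625] v=[-1.9766]
Step 6: x=[4.5326] v=[-2.1197]
Step 7: x=[3.9955] v=[-2.1483]
Step 8: x=[3.4803] v=[-2.0610]
Step 9: x=[3.0147] v=[-1.8624]
Step 10: x=[2.6239] v=[-1.5633]
Step 11: x=[2.3290] v=[-1.1798]
Step 12: x=[2.1458] v=[-0.7327]
Step 13: x=[2.0843] v=[-0.2460]
Step 14: x=[2.1478] v=[0.2540]
First v>=0 after going negative at step 14, time=3.5000

Answer: 3.5000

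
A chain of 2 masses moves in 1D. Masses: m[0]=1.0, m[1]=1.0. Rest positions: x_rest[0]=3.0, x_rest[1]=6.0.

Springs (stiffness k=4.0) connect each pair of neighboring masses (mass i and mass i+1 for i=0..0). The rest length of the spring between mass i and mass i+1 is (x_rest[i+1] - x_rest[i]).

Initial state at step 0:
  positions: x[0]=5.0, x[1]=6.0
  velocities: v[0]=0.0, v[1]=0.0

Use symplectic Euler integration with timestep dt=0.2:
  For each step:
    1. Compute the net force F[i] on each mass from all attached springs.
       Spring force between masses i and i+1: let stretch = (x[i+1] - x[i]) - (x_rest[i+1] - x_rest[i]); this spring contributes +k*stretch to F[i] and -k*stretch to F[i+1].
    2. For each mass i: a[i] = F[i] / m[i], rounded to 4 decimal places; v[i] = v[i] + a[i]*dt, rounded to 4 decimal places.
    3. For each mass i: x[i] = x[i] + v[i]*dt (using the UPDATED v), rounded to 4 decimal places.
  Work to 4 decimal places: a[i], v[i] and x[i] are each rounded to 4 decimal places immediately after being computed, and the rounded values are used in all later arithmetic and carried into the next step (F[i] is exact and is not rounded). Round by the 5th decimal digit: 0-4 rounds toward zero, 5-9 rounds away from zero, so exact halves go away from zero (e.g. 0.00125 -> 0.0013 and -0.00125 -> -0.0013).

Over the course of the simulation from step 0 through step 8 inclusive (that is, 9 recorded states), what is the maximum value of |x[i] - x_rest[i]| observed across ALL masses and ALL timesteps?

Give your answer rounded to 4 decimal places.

Answer: 2.0425

Derivation:
Step 0: x=[5.0000 6.0000] v=[0.0000 0.0000]
Step 1: x=[4.6800 6.3200] v=[-1.6000 1.6000]
Step 2: x=[4.1424 6.8576] v=[-2.6880 2.6880]
Step 3: x=[3.5592 7.4408] v=[-2.9158 2.9158]
Step 4: x=[3.1171 7.8829] v=[-2.2105 2.2105]
Step 5: x=[2.9575 8.0425] v=[-0.7979 0.7979]
Step 6: x=[3.1315 7.8685] v=[0.8701 -0.8701]
Step 7: x=[3.5834 7.4166] v=[2.2597 -2.2597]
Step 8: x=[4.1687 6.8313] v=[2.9263 -2.9263]
Max displacement = 2.0425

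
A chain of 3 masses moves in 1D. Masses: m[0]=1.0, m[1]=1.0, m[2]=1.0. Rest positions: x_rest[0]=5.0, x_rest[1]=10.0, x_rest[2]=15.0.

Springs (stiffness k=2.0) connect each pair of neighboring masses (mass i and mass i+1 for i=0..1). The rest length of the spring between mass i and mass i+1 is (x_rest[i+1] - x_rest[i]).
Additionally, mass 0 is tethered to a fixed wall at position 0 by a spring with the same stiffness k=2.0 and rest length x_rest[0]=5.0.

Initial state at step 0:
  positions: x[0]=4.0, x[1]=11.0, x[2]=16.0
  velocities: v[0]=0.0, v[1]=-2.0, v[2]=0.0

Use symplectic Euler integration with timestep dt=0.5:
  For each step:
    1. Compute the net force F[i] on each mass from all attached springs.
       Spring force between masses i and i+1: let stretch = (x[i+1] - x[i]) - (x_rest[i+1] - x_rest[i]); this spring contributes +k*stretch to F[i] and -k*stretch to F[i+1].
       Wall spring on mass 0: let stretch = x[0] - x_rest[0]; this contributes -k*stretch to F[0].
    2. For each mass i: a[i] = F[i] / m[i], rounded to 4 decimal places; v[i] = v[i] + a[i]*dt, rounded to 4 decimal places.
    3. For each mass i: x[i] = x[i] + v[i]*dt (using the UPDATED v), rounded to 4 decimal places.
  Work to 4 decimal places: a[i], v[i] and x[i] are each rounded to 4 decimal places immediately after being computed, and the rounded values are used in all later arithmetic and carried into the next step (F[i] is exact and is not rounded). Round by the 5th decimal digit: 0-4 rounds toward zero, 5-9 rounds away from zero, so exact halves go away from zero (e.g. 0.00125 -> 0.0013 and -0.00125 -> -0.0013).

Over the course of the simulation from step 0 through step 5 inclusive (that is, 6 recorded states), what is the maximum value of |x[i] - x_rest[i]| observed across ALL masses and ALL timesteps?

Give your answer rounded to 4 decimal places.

Answer: 2.3125

Derivation:
Step 0: x=[4.0000 11.0000 16.0000] v=[0.0000 -2.0000 0.0000]
Step 1: x=[5.5000 9.0000 16.0000] v=[3.0000 -4.0000 0.0000]
Step 2: x=[6.0000 8.7500 15.0000] v=[1.0000 -0.5000 -2.0000]
Step 3: x=[4.8750 10.2500 13.3750] v=[-2.2500 3.0000 -3.2500]
Step 4: x=[4.0000 10.6250 12.6875] v=[-1.7500 0.7500 -1.3750]
Step 5: x=[4.4375 8.7188 13.4688] v=[0.8750 -3.8125 1.5625]
Max displacement = 2.3125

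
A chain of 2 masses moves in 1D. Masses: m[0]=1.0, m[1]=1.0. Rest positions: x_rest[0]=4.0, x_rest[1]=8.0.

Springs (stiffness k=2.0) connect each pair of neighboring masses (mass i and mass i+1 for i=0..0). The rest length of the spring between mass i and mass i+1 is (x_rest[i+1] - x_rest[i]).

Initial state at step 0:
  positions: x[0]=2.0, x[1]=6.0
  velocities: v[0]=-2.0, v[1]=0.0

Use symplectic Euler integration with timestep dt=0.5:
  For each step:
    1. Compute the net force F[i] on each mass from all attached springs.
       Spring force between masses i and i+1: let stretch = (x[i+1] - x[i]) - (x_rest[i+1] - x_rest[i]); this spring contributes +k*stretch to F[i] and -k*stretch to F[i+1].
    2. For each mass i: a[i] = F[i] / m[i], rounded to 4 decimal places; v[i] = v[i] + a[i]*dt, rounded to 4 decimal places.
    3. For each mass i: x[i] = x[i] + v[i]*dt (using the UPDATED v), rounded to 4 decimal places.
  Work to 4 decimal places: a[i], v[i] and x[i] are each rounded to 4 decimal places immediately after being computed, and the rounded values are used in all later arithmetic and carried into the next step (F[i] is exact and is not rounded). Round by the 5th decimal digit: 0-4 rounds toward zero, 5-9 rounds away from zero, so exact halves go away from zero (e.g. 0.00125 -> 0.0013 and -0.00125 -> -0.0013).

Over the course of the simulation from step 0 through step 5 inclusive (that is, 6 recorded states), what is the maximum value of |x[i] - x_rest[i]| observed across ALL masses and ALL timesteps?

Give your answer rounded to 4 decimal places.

Answer: 5.0000

Derivation:
Step 0: x=[2.0000 6.0000] v=[-2.0000 0.0000]
Step 1: x=[1.0000 6.0000] v=[-2.0000 0.0000]
Step 2: x=[0.5000 5.5000] v=[-1.0000 -1.0000]
Step 3: x=[0.5000 4.5000] v=[0.0000 -2.0000]
Step 4: x=[0.5000 3.5000] v=[0.0000 -2.0000]
Step 5: x=[0.0000 3.0000] v=[-1.0000 -1.0000]
Max displacement = 5.0000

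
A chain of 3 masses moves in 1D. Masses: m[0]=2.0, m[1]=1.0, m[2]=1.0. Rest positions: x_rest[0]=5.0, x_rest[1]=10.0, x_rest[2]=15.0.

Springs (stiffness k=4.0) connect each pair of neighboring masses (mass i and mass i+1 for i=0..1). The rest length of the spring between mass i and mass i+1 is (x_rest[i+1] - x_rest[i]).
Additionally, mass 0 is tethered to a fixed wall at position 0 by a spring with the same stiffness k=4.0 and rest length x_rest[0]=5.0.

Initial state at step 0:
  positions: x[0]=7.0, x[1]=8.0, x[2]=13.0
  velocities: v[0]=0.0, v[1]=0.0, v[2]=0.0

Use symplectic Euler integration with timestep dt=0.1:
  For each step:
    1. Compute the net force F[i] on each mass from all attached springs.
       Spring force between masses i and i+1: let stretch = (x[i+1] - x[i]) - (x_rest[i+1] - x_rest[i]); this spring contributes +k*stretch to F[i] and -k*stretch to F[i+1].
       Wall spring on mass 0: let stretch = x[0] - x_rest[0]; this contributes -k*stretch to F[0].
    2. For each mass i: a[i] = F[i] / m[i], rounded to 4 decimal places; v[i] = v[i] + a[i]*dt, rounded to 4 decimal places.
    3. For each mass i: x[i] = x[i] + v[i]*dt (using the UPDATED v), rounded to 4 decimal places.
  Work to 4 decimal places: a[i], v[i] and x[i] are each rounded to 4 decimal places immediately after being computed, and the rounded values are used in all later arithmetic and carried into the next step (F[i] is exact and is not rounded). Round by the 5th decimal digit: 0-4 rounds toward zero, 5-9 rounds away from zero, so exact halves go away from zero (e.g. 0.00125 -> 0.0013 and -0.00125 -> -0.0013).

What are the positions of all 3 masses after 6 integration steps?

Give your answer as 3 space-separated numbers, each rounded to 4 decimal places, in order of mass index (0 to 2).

Step 0: x=[7.0000 8.0000 13.0000] v=[0.0000 0.0000 0.0000]
Step 1: x=[6.8800 8.1600 13.0000] v=[-1.2000 1.6000 0.0000]
Step 2: x=[6.6480 8.4624 13.0064] v=[-2.3200 3.0240 0.0640]
Step 3: x=[6.3193 8.8740 13.0310] v=[-3.2867 4.1158 0.2464]
Step 4: x=[5.9153 9.3497 13.0894] v=[-4.0396 4.7567 0.5836]
Step 5: x=[5.4617 9.8376 13.1982] v=[-4.5358 4.8788 1.0877]
Step 6: x=[4.9864 10.2849 13.3726] v=[-4.7530 4.4727 1.7435]

Answer: 4.9864 10.2849 13.3726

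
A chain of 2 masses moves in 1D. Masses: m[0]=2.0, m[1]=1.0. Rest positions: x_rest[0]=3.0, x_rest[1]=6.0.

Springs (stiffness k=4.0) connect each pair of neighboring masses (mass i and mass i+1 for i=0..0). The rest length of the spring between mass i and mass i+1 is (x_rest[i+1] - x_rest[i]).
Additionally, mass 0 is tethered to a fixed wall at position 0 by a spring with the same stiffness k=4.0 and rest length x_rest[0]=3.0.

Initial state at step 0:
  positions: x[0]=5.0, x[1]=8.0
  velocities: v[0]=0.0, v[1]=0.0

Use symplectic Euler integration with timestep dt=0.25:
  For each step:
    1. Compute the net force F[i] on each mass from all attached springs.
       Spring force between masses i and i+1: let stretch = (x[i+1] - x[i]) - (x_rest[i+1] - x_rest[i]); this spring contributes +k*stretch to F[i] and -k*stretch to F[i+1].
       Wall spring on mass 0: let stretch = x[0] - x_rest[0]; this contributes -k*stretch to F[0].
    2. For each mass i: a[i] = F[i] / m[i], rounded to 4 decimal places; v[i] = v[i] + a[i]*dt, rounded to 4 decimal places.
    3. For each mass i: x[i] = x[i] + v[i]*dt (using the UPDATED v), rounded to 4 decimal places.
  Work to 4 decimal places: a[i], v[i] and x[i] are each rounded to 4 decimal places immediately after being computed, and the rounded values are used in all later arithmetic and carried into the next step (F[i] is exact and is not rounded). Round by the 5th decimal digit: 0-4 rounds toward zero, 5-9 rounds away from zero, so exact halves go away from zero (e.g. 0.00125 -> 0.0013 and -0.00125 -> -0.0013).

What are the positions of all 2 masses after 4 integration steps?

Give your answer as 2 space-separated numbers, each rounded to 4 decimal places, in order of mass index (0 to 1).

Step 0: x=[5.0000 8.0000] v=[0.0000 0.0000]
Step 1: x=[4.7500 8.0000] v=[-1.0000 0.0000]
Step 2: x=[4.3125 7.9375] v=[-1.7500 -0.2500]
Step 3: x=[3.7891 7.7188] v=[-2.0938 -0.8750]
Step 4: x=[3.2832 7.2676] v=[-2.0235 -1.8047]

Answer: 3.2832 7.2676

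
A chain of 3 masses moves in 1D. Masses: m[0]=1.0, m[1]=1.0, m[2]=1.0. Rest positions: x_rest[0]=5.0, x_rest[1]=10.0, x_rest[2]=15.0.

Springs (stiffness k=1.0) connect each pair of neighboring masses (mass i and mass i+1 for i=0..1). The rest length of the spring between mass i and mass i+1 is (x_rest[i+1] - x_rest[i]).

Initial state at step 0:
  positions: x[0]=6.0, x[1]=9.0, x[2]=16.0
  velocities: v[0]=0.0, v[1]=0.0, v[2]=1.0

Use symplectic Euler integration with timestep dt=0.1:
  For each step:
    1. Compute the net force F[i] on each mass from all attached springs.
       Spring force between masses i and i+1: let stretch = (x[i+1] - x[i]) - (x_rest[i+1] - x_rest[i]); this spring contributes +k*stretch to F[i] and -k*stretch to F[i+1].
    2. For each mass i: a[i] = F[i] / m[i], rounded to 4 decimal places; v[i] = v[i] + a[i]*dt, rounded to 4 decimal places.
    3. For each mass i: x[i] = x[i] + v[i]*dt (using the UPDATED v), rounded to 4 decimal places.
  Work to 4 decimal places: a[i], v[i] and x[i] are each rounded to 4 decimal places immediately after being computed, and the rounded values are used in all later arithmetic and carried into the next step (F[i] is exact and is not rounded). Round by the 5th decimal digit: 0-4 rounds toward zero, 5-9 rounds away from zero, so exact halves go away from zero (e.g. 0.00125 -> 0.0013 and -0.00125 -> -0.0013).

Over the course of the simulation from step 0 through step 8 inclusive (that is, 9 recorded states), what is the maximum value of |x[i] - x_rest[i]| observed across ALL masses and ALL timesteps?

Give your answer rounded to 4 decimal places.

Step 0: x=[6.0000 9.0000 16.0000] v=[0.0000 0.0000 1.0000]
Step 1: x=[5.9800 9.0400 16.0800] v=[-0.2000 0.4000 0.8000]
Step 2: x=[5.9406 9.1198 16.1396] v=[-0.3940 0.7980 0.5960]
Step 3: x=[5.8830 9.2380 16.1790] v=[-0.5761 1.1821 0.3940]
Step 4: x=[5.8089 9.3921 16.1990] v=[-0.7406 1.5407 0.1999]
Step 5: x=[5.7207 9.5784 16.2009] v=[-0.8823 1.8631 0.0192]
Step 6: x=[5.6211 9.7924 16.1866] v=[-0.9965 2.1396 -0.1431]
Step 7: x=[5.5132 10.0286 16.1584] v=[-1.0794 2.3619 -0.2825]
Step 8: x=[5.4004 10.2809 16.1189] v=[-1.1279 2.5233 -0.3955]
Max displacement = 1.2009

Answer: 1.2009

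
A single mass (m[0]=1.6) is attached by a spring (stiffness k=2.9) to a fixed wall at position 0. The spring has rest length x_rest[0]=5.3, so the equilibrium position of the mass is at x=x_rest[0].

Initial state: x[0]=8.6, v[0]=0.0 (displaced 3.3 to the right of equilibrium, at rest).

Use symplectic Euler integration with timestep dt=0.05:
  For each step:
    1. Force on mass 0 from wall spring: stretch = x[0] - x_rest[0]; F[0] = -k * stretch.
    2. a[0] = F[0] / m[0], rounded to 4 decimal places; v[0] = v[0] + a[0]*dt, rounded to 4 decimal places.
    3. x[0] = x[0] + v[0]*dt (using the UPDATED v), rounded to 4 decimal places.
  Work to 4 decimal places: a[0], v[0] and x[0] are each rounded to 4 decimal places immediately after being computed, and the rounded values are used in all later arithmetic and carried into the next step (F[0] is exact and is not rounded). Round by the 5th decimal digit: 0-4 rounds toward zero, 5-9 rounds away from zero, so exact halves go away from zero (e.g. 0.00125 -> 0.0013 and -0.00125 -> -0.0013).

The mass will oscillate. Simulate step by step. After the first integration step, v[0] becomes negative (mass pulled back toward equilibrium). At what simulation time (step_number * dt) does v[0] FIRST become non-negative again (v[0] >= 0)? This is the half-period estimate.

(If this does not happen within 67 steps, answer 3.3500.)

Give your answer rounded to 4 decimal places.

Step 0: x=[8.6000] v=[0.0000]
Step 1: x=[8.5850] v=[-0.2991]
Step 2: x=[8.5552] v=[-0.5968]
Step 3: x=[8.5106] v=[-0.8918]
Step 4: x=[8.4515] v=[-1.1828]
Step 5: x=[8.3781] v=[-1.4684]
Step 6: x=[8.2907] v=[-1.7474]
Step 7: x=[8.1898] v=[-2.0184]
Step 8: x=[8.0758] v=[-2.2803]
Step 9: x=[7.9492] v=[-2.5319]
Step 10: x=[7.8106] v=[-2.7720]
Step 11: x=[7.6606] v=[-2.9995]
Step 12: x=[7.4999] v=[-3.2134]
Step 13: x=[7.3293] v=[-3.4128]
Step 14: x=[7.1495] v=[-3.5967]
Step 15: x=[6.9613] v=[-3.7643]
Step 16: x=[6.7656] v=[-3.9149]
Step 17: x=[6.5632] v=[-4.0477]
Step 18: x=[6.3551] v=[-4.1622]
Step 19: x=[6.1422] v=[-4.2578]
Step 20: x=[5.9255] v=[-4.3341]
Step 21: x=[5.7060] v=[-4.3908]
Step 22: x=[5.4846] v=[-4.4276]
Step 23: x=[5.2624] v=[-4.4443]
Step 24: x=[5.0404] v=[-4.4409]
Step 25: x=[4.8195] v=[-4.4174]
Step 26: x=[4.6008] v=[-4.3739]
Step 27: x=[4.3853] v=[-4.3105]
Step 28: x=[4.1739] v=[-4.2276]
Step 29: x=[3.9676] v=[-4.1255]
Step 30: x=[3.7674] v=[-4.0048]
Step 31: x=[3.5741] v=[-3.8659]
Step 32: x=[3.3886] v=[-3.7095]
Step 33: x=[3.2118] v=[-3.5363]
Step 34: x=[3.0444] v=[-3.3471]
Step 35: x=[2.8873] v=[-3.1427]
Step 36: x=[2.7411] v=[-2.9241]
Step 37: x=[2.6065] v=[-2.6922]
Step 38: x=[2.4841] v=[-2.4481]
Step 39: x=[2.3745] v=[-2.1929]
Step 40: x=[2.2781] v=[-1.9278]
Step 41: x=[2.1954] v=[-1.6539]
Step 42: x=[2.1268] v=[-1.3725]
Step 43: x=[2.0726] v=[-1.0849]
Step 44: x=[2.0330] v=[-0.7924]
Step 45: x=[2.0082] v=[-0.4963]
Step 46: x=[1.9983] v=[-0.1980]
Step 47: x=[2.0034] v=[0.1012]
First v>=0 after going negative at step 47, time=2.3500

Answer: 2.3500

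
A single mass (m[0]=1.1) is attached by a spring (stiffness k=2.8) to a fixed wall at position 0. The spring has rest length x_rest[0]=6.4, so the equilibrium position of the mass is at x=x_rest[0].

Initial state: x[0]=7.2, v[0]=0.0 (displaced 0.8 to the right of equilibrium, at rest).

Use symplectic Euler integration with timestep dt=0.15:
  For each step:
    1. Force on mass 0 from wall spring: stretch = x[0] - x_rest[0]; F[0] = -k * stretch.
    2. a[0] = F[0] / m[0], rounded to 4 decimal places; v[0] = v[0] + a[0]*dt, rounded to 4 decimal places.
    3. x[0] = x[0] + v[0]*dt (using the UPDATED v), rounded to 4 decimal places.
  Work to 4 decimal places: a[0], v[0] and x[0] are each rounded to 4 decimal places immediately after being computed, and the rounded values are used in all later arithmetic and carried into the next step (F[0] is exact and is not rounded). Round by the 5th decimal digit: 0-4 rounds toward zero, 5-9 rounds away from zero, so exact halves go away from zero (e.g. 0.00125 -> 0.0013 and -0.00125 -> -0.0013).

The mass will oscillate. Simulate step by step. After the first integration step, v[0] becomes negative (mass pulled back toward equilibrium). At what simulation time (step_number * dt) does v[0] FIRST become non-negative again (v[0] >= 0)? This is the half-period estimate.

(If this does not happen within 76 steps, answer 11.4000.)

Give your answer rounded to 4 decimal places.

Answer: 2.1000

Derivation:
Step 0: x=[7.2000] v=[0.0000]
Step 1: x=[7.1542] v=[-0.3055]
Step 2: x=[7.0652] v=[-0.5935]
Step 3: x=[6.9381] v=[-0.8475]
Step 4: x=[6.7802] v=[-1.0530]
Step 5: x=[6.6005] v=[-1.1982]
Step 6: x=[6.4093] v=[-1.2748]
Step 7: x=[6.2175] v=[-1.2784]
Step 8: x=[6.0362] v=[-1.2087]
Step 9: x=[5.8757] v=[-1.0698]
Step 10: x=[5.7453] v=[-0.8696]
Step 11: x=[5.6524] v=[-0.6196]
Step 12: x=[5.6023] v=[-0.3342]
Step 13: x=[5.5979] v=[-0.0296]
Step 14: x=[5.6394] v=[0.2767]
First v>=0 after going negative at step 14, time=2.1000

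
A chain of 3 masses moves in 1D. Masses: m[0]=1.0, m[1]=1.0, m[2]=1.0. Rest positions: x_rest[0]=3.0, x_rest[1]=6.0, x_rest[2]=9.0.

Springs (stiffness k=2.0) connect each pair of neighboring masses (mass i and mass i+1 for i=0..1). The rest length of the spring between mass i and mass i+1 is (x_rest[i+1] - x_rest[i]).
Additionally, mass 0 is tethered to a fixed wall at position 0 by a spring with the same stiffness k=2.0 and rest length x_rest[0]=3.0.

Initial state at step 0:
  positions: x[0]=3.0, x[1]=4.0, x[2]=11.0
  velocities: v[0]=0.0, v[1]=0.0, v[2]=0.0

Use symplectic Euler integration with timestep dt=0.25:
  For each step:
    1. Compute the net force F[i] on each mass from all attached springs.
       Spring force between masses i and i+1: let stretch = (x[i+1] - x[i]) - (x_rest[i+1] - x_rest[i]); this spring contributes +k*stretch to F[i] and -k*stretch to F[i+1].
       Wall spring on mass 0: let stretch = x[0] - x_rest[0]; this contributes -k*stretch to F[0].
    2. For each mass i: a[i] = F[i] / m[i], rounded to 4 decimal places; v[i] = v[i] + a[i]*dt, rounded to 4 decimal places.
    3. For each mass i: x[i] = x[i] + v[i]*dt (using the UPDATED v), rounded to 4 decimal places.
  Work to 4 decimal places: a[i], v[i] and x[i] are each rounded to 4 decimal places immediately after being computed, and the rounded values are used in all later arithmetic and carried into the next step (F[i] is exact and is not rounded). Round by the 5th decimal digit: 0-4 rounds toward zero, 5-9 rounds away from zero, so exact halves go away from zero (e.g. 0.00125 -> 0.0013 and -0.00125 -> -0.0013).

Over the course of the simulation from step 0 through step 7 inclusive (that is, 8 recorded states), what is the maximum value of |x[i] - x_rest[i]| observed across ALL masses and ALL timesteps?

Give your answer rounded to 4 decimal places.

Answer: 2.0952

Derivation:
Step 0: x=[3.0000 4.0000 11.0000] v=[0.0000 0.0000 0.0000]
Step 1: x=[2.7500 4.7500 10.5000] v=[-1.0000 3.0000 -2.0000]
Step 2: x=[2.4063 5.9688 9.6563] v=[-1.3750 4.8750 -3.3750]
Step 3: x=[2.2071 7.2032 8.7266] v=[-0.7969 4.9375 -3.7188]
Step 4: x=[2.3565 8.0035 7.9815] v=[0.5976 3.2012 -2.9805]
Step 5: x=[2.9172 8.0952 7.6141] v=[2.2429 0.3667 -1.4695]
Step 6: x=[3.7605 7.4795 7.6819] v=[3.3733 -2.4629 0.2711]
Step 7: x=[4.5987 6.4242 8.0994] v=[3.3526 -4.2212 1.6699]
Max displacement = 2.0952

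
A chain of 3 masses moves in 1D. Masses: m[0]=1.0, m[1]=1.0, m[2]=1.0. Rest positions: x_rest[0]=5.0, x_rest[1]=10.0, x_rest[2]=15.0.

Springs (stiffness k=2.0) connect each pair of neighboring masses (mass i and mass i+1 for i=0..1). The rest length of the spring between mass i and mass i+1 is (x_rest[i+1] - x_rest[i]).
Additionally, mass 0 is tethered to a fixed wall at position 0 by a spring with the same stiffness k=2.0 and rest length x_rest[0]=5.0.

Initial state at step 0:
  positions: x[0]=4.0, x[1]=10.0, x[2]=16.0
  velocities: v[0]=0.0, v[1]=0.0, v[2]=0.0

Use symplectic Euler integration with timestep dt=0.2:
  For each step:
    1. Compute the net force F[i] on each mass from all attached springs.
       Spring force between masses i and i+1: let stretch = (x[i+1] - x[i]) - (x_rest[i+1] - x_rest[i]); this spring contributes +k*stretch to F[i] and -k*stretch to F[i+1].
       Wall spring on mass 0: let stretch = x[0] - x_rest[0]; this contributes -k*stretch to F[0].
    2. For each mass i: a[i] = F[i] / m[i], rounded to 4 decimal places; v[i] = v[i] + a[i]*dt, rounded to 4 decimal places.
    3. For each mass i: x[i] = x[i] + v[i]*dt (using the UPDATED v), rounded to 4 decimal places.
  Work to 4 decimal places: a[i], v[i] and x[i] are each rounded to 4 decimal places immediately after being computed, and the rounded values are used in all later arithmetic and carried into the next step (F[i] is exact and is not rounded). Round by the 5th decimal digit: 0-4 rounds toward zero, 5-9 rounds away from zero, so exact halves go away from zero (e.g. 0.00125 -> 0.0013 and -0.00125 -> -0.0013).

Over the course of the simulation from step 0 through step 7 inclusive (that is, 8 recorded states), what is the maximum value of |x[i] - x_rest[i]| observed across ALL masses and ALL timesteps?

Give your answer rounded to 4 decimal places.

Answer: 1.0800

Derivation:
Step 0: x=[4.0000 10.0000 16.0000] v=[0.0000 0.0000 0.0000]
Step 1: x=[4.1600 10.0000 15.9200] v=[0.8000 0.0000 -0.4000]
Step 2: x=[4.4544 10.0064 15.7664] v=[1.4720 0.0320 -0.7680]
Step 3: x=[4.8366 10.0294 15.5520] v=[1.9110 0.1152 -1.0720]
Step 4: x=[5.2473 10.0788 15.2958] v=[2.0535 0.2471 -1.2810]
Step 5: x=[5.6247 10.1591 15.0222] v=[1.8872 0.4013 -1.3678]
Step 6: x=[5.9149 10.2657 14.7596] v=[1.4511 0.5328 -1.3130]
Step 7: x=[6.0800 10.3837 14.5375] v=[0.8255 0.5900 -1.1106]
Max displacement = 1.0800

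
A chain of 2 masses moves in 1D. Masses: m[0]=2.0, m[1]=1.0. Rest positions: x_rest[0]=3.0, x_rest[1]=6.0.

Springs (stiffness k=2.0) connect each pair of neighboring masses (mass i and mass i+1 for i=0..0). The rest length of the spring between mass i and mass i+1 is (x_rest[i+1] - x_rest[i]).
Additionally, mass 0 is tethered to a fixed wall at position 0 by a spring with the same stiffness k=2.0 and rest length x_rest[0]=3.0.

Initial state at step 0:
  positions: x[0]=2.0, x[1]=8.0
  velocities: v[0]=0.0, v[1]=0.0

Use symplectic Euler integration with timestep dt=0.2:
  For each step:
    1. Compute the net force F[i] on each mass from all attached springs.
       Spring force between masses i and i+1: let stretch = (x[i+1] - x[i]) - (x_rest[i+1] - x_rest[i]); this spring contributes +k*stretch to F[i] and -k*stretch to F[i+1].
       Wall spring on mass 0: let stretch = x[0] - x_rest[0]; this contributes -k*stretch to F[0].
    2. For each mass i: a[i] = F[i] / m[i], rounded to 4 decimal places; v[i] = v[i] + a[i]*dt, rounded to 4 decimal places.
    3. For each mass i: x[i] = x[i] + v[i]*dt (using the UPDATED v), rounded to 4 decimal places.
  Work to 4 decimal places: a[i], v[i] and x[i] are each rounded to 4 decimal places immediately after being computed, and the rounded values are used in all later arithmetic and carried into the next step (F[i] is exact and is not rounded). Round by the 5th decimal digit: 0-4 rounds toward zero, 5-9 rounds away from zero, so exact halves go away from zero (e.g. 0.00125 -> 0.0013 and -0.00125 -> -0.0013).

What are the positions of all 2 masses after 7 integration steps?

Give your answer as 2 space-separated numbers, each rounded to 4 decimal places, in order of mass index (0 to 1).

Answer: 4.2372 4.4909

Derivation:
Step 0: x=[2.0000 8.0000] v=[0.0000 0.0000]
Step 1: x=[2.1600 7.7600] v=[0.8000 -1.2000]
Step 2: x=[2.4576 7.3120] v=[1.4880 -2.2400]
Step 3: x=[2.8511 6.7156] v=[1.9674 -2.9818]
Step 4: x=[3.2851 6.0501] v=[2.1701 -3.3276]
Step 5: x=[3.6983 5.4034] v=[2.0661 -3.2336]
Step 6: x=[4.0318 4.8603] v=[1.6675 -2.7156]
Step 7: x=[4.2372 4.4909] v=[1.0268 -1.8470]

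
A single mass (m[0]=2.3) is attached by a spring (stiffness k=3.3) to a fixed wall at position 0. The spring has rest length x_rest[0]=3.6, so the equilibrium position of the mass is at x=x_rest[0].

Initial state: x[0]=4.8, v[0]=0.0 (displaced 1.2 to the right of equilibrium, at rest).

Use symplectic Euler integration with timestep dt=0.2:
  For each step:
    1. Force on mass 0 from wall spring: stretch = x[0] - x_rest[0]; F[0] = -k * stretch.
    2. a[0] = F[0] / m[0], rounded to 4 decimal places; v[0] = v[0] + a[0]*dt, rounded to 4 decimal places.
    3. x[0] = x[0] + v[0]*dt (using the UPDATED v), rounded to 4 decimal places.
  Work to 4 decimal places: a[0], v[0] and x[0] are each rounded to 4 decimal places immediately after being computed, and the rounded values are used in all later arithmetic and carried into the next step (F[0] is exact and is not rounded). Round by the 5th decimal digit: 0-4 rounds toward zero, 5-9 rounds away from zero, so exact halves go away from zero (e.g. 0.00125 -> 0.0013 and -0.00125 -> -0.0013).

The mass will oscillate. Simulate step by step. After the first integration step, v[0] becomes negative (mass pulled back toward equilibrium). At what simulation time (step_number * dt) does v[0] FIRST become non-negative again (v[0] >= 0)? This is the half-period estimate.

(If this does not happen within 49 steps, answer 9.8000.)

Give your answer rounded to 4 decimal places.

Step 0: x=[4.8000] v=[0.0000]
Step 1: x=[4.7311] v=[-0.3443]
Step 2: x=[4.5973] v=[-0.6689]
Step 3: x=[4.4063] v=[-0.9551]
Step 4: x=[4.1690] v=[-1.1865]
Step 5: x=[3.8990] v=[-1.3498]
Step 6: x=[3.6119] v=[-1.4356]
Step 7: x=[3.3241] v=[-1.4390]
Step 8: x=[3.0521] v=[-1.3598]
Step 9: x=[2.8116] v=[-1.2026]
Step 10: x=[2.6163] v=[-0.9764]
Step 11: x=[2.4775] v=[-0.6941]
Step 12: x=[2.4031] v=[-0.3720]
Step 13: x=[2.3974] v=[-0.0285]
Step 14: x=[2.4607] v=[0.3166]
First v>=0 after going negative at step 14, time=2.8000

Answer: 2.8000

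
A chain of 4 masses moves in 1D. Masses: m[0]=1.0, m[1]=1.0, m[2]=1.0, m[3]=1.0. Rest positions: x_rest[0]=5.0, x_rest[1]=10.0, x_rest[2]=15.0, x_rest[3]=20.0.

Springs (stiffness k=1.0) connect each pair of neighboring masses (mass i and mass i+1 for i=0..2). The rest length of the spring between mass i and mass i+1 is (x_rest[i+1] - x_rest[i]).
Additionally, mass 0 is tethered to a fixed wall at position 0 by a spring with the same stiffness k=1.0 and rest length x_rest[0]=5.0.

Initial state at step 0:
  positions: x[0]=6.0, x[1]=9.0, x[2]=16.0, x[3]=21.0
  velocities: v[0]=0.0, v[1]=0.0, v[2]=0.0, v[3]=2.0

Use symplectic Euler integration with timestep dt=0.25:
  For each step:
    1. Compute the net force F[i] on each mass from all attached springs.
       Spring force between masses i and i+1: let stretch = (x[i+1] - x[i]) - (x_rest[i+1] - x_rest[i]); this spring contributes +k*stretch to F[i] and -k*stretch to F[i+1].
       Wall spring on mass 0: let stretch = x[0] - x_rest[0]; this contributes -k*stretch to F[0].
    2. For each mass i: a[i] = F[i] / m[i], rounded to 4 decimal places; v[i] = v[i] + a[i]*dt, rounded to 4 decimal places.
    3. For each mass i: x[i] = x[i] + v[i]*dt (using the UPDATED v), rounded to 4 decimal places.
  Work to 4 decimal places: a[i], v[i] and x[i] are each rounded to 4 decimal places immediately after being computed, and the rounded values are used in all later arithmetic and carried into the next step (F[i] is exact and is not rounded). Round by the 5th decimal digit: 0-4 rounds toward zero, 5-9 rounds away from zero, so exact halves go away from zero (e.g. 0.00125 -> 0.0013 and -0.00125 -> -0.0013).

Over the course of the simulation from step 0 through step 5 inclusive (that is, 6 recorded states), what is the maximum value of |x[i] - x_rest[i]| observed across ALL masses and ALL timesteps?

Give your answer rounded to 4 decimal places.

Answer: 2.7418

Derivation:
Step 0: x=[6.0000 9.0000 16.0000 21.0000] v=[0.0000 0.0000 0.0000 2.0000]
Step 1: x=[5.8125 9.2500 15.8750 21.5000] v=[-0.7500 1.0000 -0.5000 2.0000]
Step 2: x=[5.4766 9.6992 15.6875 21.9610] v=[-1.3438 1.7969 -0.7500 1.8438]
Step 3: x=[5.0623 10.2588 15.5178 22.3424] v=[-1.6573 2.2383 -0.6787 1.5254]
Step 4: x=[4.6564 10.8223 15.4460 22.6097] v=[-1.6238 2.2539 -0.2873 1.0693]
Step 5: x=[4.3448 11.2894 15.5329 22.7418] v=[-1.2464 1.8684 0.3477 0.5284]
Max displacement = 2.7418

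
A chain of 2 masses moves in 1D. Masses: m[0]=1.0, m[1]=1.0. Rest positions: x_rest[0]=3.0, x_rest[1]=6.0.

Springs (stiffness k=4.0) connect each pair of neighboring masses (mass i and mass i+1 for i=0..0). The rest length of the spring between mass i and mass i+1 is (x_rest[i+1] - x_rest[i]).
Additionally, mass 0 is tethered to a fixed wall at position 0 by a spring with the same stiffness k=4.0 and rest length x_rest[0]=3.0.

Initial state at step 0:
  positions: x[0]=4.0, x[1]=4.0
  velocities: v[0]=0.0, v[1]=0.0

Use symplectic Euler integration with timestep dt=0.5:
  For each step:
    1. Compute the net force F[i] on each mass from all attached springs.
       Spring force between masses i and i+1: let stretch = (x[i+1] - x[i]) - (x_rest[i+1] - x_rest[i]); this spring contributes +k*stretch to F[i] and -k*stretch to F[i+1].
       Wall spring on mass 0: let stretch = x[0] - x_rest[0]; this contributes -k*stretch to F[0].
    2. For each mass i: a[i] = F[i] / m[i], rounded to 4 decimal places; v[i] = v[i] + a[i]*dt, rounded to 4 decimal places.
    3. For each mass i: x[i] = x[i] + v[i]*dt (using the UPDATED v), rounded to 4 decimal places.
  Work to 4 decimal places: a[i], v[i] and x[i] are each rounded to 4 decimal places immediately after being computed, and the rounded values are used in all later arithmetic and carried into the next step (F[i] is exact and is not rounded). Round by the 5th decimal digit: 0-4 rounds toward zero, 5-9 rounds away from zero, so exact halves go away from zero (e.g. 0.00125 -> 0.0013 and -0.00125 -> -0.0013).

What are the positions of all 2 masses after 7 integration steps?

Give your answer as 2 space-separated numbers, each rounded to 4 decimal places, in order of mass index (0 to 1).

Step 0: x=[4.0000 4.0000] v=[0.0000 0.0000]
Step 1: x=[0.0000 7.0000] v=[-8.0000 6.0000]
Step 2: x=[3.0000 6.0000] v=[6.0000 -2.0000]
Step 3: x=[6.0000 5.0000] v=[6.0000 -2.0000]
Step 4: x=[2.0000 8.0000] v=[-8.0000 6.0000]
Step 5: x=[2.0000 8.0000] v=[0.0000 0.0000]
Step 6: x=[6.0000 5.0000] v=[8.0000 -6.0000]
Step 7: x=[3.0000 6.0000] v=[-6.0000 2.0000]

Answer: 3.0000 6.0000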